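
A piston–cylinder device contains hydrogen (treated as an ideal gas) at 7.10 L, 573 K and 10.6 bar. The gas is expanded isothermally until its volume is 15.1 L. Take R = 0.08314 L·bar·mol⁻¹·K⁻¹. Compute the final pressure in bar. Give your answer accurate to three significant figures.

P₂ ≈ 4.98 bar

T constant ⇒ Boyle's law P V = const: T₂ = T₁; P₂ = P₁·(V₁/V₂) = 4.984 bar.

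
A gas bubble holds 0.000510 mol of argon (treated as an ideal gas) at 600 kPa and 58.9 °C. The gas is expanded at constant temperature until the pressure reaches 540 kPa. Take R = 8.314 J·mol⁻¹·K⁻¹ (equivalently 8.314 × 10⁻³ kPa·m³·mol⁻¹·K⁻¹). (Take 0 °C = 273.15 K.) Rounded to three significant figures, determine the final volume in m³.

Convert: T₁ = 332.0 K.
From PV = nRT: V₁ = nRT₁/P₁ = 2.347e-06 m³.
Isothermal, so P V is constant: T₂ = T₁; V₂ = V₁·(P₁/P₂) = 2.607e-06 m³.

V₂ ≈ 2.61e-06 m³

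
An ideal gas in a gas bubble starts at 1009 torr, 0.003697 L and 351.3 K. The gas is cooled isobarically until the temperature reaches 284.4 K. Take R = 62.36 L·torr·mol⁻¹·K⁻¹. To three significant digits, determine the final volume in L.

V₂ ≈ 0.00299 L

Isobaric, so V/T is constant: P₂ = P₁; V₂ = V₁·(T₂/T₁) = 0.002993 L.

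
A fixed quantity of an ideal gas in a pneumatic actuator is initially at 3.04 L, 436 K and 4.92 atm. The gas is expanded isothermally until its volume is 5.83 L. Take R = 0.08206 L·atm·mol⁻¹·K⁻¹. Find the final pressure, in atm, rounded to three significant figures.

P₂ ≈ 2.57 atm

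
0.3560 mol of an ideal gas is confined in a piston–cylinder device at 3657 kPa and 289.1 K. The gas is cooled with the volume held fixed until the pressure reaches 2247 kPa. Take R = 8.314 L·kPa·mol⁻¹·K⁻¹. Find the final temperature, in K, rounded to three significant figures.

From PV = nRT: V₁ = nRT₁/P₁ = 0.2340 L.
Isochoric, so P/T is constant: V₂ = V₁; T₂ = T₁·(P₂/P₁) = 177.6 K.

T₂ ≈ 178 K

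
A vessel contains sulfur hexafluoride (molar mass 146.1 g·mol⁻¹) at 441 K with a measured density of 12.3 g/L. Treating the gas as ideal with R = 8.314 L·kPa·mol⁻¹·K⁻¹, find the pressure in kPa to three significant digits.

ρ = PM/(RT) ⇒ P = ρRT/M = (12.3 × 8.314 × 441.0) / 146.1

P ≈ 309 kPa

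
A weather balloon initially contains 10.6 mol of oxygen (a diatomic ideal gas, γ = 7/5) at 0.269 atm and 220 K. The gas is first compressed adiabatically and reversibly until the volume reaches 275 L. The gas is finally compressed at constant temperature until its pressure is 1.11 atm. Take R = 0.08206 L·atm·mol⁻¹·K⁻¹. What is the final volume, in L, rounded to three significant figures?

V₃ ≈ 252 L

From PV = nRT: V₁ = nRT₁/P₁ = 711.4 L.
Adiabatic (γ = 7/5), T V^(γ−1) and P V^γ constant: T₂ = T₁·(V₁/V₂)^(γ−1) = 321.8 K; P₂ = P₁·(V₁/V₂)^γ = 1.018 atm.
Isothermal, so P V is constant: T₃ = T₂; V₃ = V₂·(P₂/P₃) = 252.1 L.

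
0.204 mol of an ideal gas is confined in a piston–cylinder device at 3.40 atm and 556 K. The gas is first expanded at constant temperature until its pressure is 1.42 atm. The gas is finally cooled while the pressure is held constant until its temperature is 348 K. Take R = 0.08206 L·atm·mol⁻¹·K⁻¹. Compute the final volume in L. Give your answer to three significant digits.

V₃ ≈ 4.10 L

From PV = nRT: V₁ = nRT₁/P₁ = 2.738 L.
Isothermal, so P V is constant: T₂ = T₁; V₂ = V₁·(P₁/P₂) = 6.555 L.
Isobaric, so V/T is constant: P₃ = P₂; V₃ = V₂·(T₃/T₂) = 4.103 L.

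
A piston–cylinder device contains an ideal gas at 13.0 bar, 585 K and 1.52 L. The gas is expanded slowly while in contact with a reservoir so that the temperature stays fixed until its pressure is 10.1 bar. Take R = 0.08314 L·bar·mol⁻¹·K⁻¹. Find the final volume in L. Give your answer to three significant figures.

T constant ⇒ Boyle's law P V = const: T₂ = T₁; V₂ = V₁·(P₁/P₂) = 1.956 L.

V₂ ≈ 1.96 L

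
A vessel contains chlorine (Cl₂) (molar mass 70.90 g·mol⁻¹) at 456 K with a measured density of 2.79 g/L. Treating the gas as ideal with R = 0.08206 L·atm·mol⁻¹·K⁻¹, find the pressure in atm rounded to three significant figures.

ρ = PM/(RT) ⇒ P = ρRT/M = (2.79 × 0.08206 × 456.0) / 70.90

P ≈ 1.47 atm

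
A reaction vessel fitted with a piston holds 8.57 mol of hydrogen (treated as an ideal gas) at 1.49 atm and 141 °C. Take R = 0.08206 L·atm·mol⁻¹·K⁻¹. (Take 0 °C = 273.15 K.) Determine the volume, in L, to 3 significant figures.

V ≈ 195 L

Convert: T = 414.15 K.
PV = nRT ⇒ V = nRT/P = (8.57 × 0.08206 × 414.15) / 1.49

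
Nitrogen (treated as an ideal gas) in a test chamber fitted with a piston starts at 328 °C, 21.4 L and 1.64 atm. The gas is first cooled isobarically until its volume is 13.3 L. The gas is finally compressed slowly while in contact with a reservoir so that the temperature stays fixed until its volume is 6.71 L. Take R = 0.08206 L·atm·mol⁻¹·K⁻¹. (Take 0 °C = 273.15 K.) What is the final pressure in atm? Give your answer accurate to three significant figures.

P₃ ≈ 3.25 atm

Convert: T₁ = 601.1 K.
P constant ⇒ V ∝ T: P₂ = P₁; T₂ = T₁·(V₂/V₁) = 373.6 K.
Isothermal, so P V is constant: T₃ = T₂; P₃ = P₂·(V₂/V₃) = 3.251 atm.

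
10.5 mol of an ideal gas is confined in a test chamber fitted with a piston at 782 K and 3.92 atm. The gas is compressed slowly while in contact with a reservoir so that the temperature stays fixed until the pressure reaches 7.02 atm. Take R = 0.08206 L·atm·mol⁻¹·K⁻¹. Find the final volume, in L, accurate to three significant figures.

From PV = nRT: V₁ = nRT₁/P₁ = 171.9 L.
Isothermal, so P V is constant: T₂ = T₁; V₂ = V₁·(P₁/P₂) = 95.98 L.

V₂ ≈ 96.0 L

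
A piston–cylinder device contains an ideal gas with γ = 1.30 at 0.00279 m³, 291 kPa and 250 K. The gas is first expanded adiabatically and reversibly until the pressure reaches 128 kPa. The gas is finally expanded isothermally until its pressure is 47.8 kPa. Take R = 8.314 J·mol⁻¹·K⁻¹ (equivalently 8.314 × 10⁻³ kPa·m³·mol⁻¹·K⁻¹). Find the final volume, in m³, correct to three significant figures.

V₃ ≈ 0.0141 m³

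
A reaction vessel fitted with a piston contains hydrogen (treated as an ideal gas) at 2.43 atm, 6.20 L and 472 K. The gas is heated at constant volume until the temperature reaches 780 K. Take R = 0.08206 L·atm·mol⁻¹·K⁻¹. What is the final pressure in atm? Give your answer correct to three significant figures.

Isochoric, so P/T is constant: V₂ = V₁; P₂ = P₁·(T₂/T₁) = 4.016 atm.

P₂ ≈ 4.02 atm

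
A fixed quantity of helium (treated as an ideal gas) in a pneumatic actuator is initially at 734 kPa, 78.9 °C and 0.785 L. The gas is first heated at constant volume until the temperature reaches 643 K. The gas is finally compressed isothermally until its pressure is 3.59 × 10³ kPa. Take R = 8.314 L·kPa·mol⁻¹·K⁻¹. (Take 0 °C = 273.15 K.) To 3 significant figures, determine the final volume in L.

V₃ ≈ 0.293 L

Convert: T₁ = 352.0 K.
Isochoric, so P/T is constant: V₂ = V₁; P₂ = P₁·(T₂/T₁) = 1341 kPa.
T constant ⇒ Boyle's law P V = const: T₃ = T₂; V₃ = V₂·(P₂/P₃) = 0.2931 L.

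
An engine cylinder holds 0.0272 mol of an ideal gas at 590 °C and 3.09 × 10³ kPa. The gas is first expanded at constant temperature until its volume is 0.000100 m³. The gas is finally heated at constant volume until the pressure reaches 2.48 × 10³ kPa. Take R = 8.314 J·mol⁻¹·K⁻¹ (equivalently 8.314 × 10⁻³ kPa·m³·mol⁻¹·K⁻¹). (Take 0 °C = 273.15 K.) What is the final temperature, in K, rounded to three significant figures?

T₃ ≈ 1.10e+03 K

Convert: T₁ = 863.1 K.
From PV = nRT: V₁ = nRT₁/P₁ = 6.317e-05 m³.
Isothermal, so P V is constant: T₂ = T₁; P₂ = P₁·(V₁/V₂) = 1952 kPa.
V constant ⇒ P ∝ T: V₃ = V₂; T₃ = T₂·(P₃/P₂) = 1097 K.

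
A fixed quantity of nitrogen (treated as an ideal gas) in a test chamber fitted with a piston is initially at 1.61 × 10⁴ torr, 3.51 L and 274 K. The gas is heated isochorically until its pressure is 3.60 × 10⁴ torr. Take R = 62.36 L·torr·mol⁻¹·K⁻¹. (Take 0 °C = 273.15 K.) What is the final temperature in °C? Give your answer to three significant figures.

T₂ ≈ 340 °C

Isochoric, so P/T is constant: V₂ = V₁; T₂ = T₁·(P₂/P₁) = 612.7 K.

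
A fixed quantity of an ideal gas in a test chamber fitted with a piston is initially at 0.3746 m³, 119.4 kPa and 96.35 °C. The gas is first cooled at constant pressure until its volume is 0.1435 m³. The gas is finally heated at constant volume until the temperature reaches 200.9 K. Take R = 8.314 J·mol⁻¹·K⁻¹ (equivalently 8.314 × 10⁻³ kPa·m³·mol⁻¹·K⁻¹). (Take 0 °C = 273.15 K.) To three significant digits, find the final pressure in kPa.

Convert: T₁ = 369.5 K.
Isobaric, so V/T is constant: P₂ = P₁; T₂ = T₁·(V₂/V₁) = 141.5 K.
V constant ⇒ P ∝ T: V₃ = V₂; P₃ = P₂·(T₃/T₂) = 169.5 kPa.

P₃ ≈ 169 kPa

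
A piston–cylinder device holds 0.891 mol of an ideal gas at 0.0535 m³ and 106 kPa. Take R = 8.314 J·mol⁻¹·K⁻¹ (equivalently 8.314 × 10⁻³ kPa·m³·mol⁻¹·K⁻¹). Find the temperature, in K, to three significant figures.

PV = nRT ⇒ T = PV/(nR) = (106 × 0.0535) / (0.891 × 8.314 × 10⁻³)

T ≈ 766 K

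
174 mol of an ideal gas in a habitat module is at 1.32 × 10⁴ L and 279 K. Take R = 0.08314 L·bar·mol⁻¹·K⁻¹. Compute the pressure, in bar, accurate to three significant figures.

PV = nRT ⇒ P = nRT/V = (174 × 0.08314 × 279) / 1.32e+04

P ≈ 0.306 bar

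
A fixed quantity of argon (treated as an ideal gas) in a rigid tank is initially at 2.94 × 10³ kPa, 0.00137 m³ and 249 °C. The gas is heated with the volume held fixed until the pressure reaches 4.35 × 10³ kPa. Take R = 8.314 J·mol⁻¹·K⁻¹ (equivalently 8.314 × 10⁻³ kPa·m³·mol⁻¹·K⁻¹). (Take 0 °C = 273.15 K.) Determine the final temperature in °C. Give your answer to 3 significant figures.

T₂ ≈ 499 °C

Convert: T₁ = 522.1 K.
Isochoric, so P/T is constant: V₂ = V₁; T₂ = T₁·(P₂/P₁) = 772.6 K.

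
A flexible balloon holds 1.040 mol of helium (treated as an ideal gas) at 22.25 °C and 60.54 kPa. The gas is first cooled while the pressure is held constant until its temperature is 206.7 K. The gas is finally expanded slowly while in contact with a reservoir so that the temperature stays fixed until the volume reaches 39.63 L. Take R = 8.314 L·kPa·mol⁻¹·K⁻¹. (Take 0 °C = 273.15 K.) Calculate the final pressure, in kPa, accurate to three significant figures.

Convert: T₁ = 295.4 K.
From PV = nRT: V₁ = nRT₁/P₁ = 42.19 L.
Isobaric, so V/T is constant: P₂ = P₁; V₂ = V₁·(T₂/T₁) = 29.52 L.
T constant ⇒ Boyle's law P V = const: T₃ = T₂; P₃ = P₂·(V₂/V₃) = 45.10 kPa.

P₃ ≈ 45.1 kPa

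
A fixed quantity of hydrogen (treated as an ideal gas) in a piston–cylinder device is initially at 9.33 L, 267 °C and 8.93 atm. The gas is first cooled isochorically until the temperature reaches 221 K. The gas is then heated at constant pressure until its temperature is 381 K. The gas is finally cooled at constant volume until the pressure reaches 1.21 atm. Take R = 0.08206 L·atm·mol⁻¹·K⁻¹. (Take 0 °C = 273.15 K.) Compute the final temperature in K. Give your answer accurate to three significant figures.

T₄ ≈ 126 K

Convert: T₁ = 540.1 K.
V constant ⇒ P ∝ T: V₂ = V₁; P₂ = P₁·(T₂/T₁) = 3.654 atm.
P constant ⇒ V ∝ T: P₃ = P₂; V₃ = V₂·(T₃/T₂) = 16.08 L.
V constant ⇒ P ∝ T: V₄ = V₃; T₄ = T₃·(P₄/P₃) = 126.2 K.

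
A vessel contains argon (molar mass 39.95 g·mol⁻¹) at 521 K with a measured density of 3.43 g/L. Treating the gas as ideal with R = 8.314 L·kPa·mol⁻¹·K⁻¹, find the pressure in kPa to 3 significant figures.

ρ = PM/(RT) ⇒ P = ρRT/M = (3.43 × 8.314 × 521.0) / 39.95

P ≈ 372 kPa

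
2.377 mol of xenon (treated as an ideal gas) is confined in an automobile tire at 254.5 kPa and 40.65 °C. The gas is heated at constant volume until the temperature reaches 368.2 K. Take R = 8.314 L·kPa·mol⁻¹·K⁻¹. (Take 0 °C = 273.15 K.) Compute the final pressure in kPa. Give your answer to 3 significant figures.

P₂ ≈ 299 kPa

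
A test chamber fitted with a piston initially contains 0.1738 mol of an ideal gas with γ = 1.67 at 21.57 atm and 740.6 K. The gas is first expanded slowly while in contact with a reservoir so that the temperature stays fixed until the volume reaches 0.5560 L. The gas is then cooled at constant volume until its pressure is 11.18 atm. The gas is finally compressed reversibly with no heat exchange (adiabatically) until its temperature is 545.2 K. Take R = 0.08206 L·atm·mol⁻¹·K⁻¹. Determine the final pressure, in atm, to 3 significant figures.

From PV = nRT: V₁ = nRT₁/P₁ = 0.4897 L.
Isothermal, so P V is constant: T₂ = T₁; P₂ = P₁·(V₁/V₂) = 19.00 atm.
V constant ⇒ P ∝ T: V₃ = V₂; T₃ = T₂·(P₃/P₂) = 435.8 K.
Reversible adiabatic, γ = 1.67: P₄ = P₃·(T₄/T₃)^(γ/(γ−1)) = 19.53 atm; V₄ = V₃·(T₃/T₄)^(1/(γ−1)) = 0.3981 L.

P₄ ≈ 19.5 atm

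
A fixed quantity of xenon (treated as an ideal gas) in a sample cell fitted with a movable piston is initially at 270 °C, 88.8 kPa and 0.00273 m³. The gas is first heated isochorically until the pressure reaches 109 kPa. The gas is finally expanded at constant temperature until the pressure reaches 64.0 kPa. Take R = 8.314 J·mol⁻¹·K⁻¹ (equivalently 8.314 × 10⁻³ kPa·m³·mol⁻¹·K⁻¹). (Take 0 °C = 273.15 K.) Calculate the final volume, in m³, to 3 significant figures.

Convert: T₁ = 543.1 K.
V constant ⇒ P ∝ T: V₂ = V₁; T₂ = T₁·(P₂/P₁) = 666.7 K.
Isothermal, so P V is constant: T₃ = T₂; V₃ = V₂·(P₂/P₃) = 0.004650 m³.

V₃ ≈ 0.00465 m³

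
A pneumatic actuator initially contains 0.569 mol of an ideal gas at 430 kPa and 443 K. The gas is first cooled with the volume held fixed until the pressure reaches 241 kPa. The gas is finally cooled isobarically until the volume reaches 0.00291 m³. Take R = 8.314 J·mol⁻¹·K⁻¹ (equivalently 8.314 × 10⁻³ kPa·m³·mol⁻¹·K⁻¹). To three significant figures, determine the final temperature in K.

T₃ ≈ 148 K

From PV = nRT: V₁ = nRT₁/P₁ = 0.004874 m³.
Isochoric, so P/T is constant: V₂ = V₁; T₂ = T₁·(P₂/P₁) = 248.3 K.
P constant ⇒ V ∝ T: P₃ = P₂; T₃ = T₂·(V₃/V₂) = 148.2 K.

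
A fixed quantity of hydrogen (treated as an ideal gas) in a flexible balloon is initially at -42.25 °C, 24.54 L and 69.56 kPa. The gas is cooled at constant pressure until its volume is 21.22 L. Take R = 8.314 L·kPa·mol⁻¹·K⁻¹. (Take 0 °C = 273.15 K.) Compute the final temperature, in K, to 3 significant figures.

T₂ ≈ 200 K

Convert: T₁ = 230.9 K.
Isobaric, so V/T is constant: P₂ = P₁; T₂ = T₁·(V₂/V₁) = 199.7 K.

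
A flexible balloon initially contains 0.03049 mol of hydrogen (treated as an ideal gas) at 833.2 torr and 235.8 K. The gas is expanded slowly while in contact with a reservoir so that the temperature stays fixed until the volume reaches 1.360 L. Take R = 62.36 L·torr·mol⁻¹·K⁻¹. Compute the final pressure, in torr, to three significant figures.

From PV = nRT: V₁ = nRT₁/P₁ = 0.5381 L.
T constant ⇒ Boyle's law P V = const: T₂ = T₁; P₂ = P₁·(V₁/V₂) = 329.7 torr.

P₂ ≈ 330 torr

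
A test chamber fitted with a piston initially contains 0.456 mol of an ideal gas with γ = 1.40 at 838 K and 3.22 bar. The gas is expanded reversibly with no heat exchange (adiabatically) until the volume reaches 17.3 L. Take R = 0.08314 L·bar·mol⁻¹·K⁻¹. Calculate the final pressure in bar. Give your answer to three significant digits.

From PV = nRT: V₁ = nRT₁/P₁ = 9.866 L.
Adiabatic (γ = 1.40), T V^(γ−1) and P V^γ constant: T₂ = T₁·(V₁/V₂)^(γ−1) = 669.4 K; P₂ = P₁·(V₁/V₂)^γ = 1.467 bar.

P₂ ≈ 1.47 bar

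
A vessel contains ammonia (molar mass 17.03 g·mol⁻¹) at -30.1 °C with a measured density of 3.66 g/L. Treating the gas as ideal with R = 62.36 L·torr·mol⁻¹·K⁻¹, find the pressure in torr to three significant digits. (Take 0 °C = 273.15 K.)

P ≈ 3.26e+03 torr

ρ = PM/(RT) ⇒ P = ρRT/M = (3.66 × 62.36 × 243.0) / 17.03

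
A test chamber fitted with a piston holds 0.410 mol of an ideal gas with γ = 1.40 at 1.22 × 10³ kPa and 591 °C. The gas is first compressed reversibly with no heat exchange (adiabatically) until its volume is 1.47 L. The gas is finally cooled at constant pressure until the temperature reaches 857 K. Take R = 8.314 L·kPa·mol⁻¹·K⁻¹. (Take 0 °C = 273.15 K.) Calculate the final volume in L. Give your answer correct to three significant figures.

V₃ ≈ 1.20 L

Convert: T₁ = 864.1 K.
From PV = nRT: V₁ = nRT₁/P₁ = 2.414 L.
Reversible adiabatic, γ = 1.40: T₂ = T₁·(V₁/V₂)^(γ−1) = 1054 K; P₂ = P₁·(V₁/V₂)^γ = 2444 kPa.
P constant ⇒ V ∝ T: P₃ = P₂; V₃ = V₂·(T₃/T₂) = 1.195 L.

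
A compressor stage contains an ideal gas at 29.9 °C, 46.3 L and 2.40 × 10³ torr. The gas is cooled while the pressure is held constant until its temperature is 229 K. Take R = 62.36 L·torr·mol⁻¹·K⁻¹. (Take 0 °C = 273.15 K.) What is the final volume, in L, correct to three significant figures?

V₂ ≈ 35.0 L

Convert: T₁ = 303.0 K.
P constant ⇒ V ∝ T: P₂ = P₁; V₂ = V₁·(T₂/T₁) = 34.99 L.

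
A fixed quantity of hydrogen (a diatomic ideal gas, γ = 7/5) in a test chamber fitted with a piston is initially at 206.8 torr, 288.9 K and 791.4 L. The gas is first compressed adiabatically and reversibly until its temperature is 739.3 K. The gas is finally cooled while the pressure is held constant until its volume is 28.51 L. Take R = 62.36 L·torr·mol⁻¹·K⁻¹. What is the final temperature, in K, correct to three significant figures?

Reversible adiabatic, γ = 7/5: P₂ = P₁·(T₂/T₁)^(γ/(γ−1)) = 5544 torr; V₂ = V₁·(T₁/T₂)^(1/(γ−1)) = 75.55 L.
P constant ⇒ V ∝ T: P₃ = P₂; T₃ = T₂·(V₃/V₂) = 279.0 K.

T₃ ≈ 279 K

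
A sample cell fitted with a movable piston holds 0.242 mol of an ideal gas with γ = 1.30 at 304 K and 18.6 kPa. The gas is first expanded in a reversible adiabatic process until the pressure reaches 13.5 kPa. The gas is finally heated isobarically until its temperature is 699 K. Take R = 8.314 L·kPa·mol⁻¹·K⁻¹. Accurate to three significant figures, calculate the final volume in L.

V₃ ≈ 104 L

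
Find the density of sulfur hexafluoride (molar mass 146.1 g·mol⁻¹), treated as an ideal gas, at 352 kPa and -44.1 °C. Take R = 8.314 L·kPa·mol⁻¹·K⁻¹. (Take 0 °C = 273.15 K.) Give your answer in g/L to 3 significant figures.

ρ ≈ 27.0 g/L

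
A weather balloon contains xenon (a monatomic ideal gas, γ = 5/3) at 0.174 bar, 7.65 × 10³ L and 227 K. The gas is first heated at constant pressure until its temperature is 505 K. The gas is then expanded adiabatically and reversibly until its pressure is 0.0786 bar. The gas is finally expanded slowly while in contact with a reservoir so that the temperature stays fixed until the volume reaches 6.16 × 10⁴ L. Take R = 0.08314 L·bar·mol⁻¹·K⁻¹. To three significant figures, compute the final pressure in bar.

P constant ⇒ V ∝ T: P₂ = P₁; V₂ = V₁·(T₂/T₁) = 1.702e+04 L.
Reversible adiabatic, γ = 5/3: T₃ = T₂·(P₃/P₂)^((γ−1)/γ) = 367.5 K; V₃ = V₂·(P₂/P₃)^(1/γ) = 2.742e+04 L.
Isothermal, so P V is constant: T₄ = T₃; P₄ = P₃·(V₃/V₄) = 0.03498 bar.

P₄ ≈ 0.0350 bar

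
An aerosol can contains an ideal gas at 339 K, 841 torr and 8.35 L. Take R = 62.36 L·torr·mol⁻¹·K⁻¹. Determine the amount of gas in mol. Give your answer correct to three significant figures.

n ≈ 0.332 mol

PV = nRT ⇒ n = PV/(RT) = (841 × 8.35) / (62.36 × 339)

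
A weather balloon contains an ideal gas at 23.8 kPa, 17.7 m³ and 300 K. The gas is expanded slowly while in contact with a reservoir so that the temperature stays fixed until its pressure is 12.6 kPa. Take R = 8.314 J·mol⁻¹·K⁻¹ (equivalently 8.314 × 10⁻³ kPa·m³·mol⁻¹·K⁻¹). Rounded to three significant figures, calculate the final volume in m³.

V₂ ≈ 33.4 m³

Isothermal, so P V is constant: T₂ = T₁; V₂ = V₁·(P₁/P₂) = 33.43 m³.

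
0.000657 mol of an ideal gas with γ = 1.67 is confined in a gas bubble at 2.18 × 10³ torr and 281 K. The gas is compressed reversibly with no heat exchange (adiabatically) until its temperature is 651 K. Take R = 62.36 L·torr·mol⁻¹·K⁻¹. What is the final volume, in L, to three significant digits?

V₂ ≈ 0.00151 L

From PV = nRT: V₁ = nRT₁/P₁ = 0.005281 L.
Reversible adiabatic, γ = 1.67: P₂ = P₁·(T₂/T₁)^(γ/(γ−1)) = 1.770e+04 torr; V₂ = V₁·(T₁/T₂)^(1/(γ−1)) = 0.001507 L.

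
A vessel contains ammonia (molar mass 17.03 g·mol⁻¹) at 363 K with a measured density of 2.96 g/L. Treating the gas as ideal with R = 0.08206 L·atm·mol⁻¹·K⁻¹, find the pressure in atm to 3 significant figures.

ρ = PM/(RT) ⇒ P = ρRT/M = (2.96 × 0.08206 × 363.0) / 17.03

P ≈ 5.18 atm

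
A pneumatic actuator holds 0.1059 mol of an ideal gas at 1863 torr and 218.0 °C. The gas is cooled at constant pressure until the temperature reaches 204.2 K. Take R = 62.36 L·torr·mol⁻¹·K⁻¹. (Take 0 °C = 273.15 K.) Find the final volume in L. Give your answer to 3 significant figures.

V₂ ≈ 0.724 L

Convert: T₁ = 491.1 K.
From PV = nRT: V₁ = nRT₁/P₁ = 1.741 L.
Isobaric, so V/T is constant: P₂ = P₁; V₂ = V₁·(T₂/T₁) = 0.7238 L.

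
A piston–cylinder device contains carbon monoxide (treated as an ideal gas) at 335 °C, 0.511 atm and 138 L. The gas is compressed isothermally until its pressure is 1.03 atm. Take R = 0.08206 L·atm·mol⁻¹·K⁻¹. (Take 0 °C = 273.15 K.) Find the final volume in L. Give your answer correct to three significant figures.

Convert: T₁ = 608.1 K.
Isothermal, so P V is constant: T₂ = T₁; V₂ = V₁·(P₁/P₂) = 68.46 L.

V₂ ≈ 68.5 L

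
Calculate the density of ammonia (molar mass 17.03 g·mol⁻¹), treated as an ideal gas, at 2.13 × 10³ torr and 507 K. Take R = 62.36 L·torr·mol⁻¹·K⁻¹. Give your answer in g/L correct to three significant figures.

ρ = PM/(RT) = (2.13e+03 × 17.03) / (62.36 × 507.0)

ρ ≈ 1.15 g/L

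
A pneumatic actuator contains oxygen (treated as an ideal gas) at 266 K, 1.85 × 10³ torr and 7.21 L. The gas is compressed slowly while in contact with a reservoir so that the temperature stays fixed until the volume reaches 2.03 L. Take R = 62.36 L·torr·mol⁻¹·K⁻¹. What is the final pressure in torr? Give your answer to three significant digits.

Isothermal, so P V is constant: T₂ = T₁; P₂ = P₁·(V₁/V₂) = 6571 torr.

P₂ ≈ 6.57e+03 torr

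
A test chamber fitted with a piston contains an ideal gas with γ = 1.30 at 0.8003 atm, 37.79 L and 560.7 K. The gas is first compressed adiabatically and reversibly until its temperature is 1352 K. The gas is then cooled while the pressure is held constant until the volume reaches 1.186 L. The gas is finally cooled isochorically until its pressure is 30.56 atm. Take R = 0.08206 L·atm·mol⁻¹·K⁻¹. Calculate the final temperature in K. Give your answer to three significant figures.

Adiabatic (γ = 1.30), T V^(γ−1) and P V^γ constant: P₂ = P₁·(T₂/T₁)^(γ/(γ−1)) = 36.28 atm; V₂ = V₁·(T₁/T₂)^(1/(γ−1)) = 2.010 L.
Isobaric, so V/T is constant: P₃ = P₂; T₃ = T₂·(V₃/V₂) = 797.7 K.
Isochoric, so P/T is constant: V₄ = V₃; T₄ = T₃·(P₄/P₃) = 672.0 K.

T₄ ≈ 672 K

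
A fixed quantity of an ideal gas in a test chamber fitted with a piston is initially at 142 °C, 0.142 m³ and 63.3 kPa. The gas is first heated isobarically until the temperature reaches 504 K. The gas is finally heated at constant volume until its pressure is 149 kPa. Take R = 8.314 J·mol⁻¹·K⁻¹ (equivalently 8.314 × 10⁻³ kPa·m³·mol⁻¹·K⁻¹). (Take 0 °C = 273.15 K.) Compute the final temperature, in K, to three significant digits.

T₃ ≈ 1.19e+03 K

Convert: T₁ = 415.1 K.
Isobaric, so V/T is constant: P₂ = P₁; V₂ = V₁·(T₂/T₁) = 0.1724 m³.
Isochoric, so P/T is constant: V₃ = V₂; T₃ = T₂·(P₃/P₂) = 1186 K.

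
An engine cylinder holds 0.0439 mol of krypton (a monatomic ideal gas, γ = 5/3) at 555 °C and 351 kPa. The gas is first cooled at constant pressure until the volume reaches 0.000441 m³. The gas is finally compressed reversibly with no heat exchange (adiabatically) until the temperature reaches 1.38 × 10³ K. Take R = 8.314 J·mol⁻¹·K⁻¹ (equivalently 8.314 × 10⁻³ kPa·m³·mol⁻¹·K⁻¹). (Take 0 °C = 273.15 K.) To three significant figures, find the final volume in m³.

V₃ ≈ 7.51e-05 m³

Convert: T₁ = 828.1 K.
From PV = nRT: V₁ = nRT₁/P₁ = 0.0008611 m³.
P constant ⇒ V ∝ T: P₂ = P₁; T₂ = T₁·(V₂/V₁) = 424.1 K.
Adiabatic (γ = 5/3), T V^(γ−1) and P V^γ constant: P₃ = P₂·(T₃/T₂)^(γ/(γ−1)) = 6704 kPa; V₃ = V₂·(T₂/T₃)^(1/(γ−1)) = 7.513e-05 m³.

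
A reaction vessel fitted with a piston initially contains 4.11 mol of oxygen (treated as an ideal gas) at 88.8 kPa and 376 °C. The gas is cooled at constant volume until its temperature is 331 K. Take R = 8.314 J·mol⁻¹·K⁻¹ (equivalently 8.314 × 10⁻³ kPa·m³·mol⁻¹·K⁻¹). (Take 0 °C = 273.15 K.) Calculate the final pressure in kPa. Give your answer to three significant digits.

Convert: T₁ = 649.1 K.
From PV = nRT: V₁ = nRT₁/P₁ = 0.2498 m³.
Isochoric, so P/T is constant: V₂ = V₁; P₂ = P₁·(T₂/T₁) = 45.28 kPa.

P₂ ≈ 45.3 kPa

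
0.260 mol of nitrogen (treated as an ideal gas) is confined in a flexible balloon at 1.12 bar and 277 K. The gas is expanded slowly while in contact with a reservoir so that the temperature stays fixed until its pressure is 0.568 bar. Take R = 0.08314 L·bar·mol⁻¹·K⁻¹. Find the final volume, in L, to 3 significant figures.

V₂ ≈ 10.5 L

From PV = nRT: V₁ = nRT₁/P₁ = 5.346 L.
T constant ⇒ Boyle's law P V = const: T₂ = T₁; V₂ = V₁·(P₁/P₂) = 10.54 L.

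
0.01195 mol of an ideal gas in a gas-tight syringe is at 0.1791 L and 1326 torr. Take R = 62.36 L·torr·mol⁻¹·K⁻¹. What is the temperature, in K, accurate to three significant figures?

T ≈ 319 K

PV = nRT ⇒ T = PV/(nR) = (1326 × 0.1791) / (0.01195 × 62.36)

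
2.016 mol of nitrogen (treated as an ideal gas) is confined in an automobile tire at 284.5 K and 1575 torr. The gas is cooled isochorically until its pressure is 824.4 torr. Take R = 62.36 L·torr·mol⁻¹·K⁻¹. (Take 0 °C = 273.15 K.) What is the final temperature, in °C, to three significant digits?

From PV = nRT: V₁ = nRT₁/P₁ = 22.71 L.
Isochoric, so P/T is constant: V₂ = V₁; T₂ = T₁·(P₂/P₁) = 148.9 K.

T₂ ≈ -124 °C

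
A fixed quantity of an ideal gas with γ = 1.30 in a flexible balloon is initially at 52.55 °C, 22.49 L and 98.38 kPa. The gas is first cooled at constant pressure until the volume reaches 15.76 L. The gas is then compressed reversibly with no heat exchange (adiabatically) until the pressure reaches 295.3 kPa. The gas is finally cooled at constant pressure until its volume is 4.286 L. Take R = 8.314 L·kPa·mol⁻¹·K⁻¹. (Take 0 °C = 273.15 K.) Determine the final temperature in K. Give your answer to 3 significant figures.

T₄ ≈ 186 K

Convert: T₁ = 325.7 K.
Isobaric, so V/T is constant: P₂ = P₁; T₂ = T₁·(V₂/V₁) = 228.2 K.
Adiabatic (γ = 1.30), T V^(γ−1) and P V^γ constant: T₃ = T₂·(P₃/P₂)^((γ−1)/γ) = 294.1 K; V₃ = V₂·(P₂/P₃)^(1/γ) = 6.766 L.
Isobaric, so V/T is constant: P₄ = P₃; T₄ = T₃·(V₄/V₃) = 186.3 K.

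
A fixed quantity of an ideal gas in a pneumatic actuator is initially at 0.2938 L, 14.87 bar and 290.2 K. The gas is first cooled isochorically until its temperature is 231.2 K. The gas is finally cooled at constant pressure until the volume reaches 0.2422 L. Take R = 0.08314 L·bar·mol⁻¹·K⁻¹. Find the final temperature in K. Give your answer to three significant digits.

Isochoric, so P/T is constant: V₂ = V₁; P₂ = P₁·(T₂/T₁) = 11.85 bar.
P constant ⇒ V ∝ T: P₃ = P₂; T₃ = T₂·(V₃/V₂) = 190.6 K.

T₃ ≈ 191 K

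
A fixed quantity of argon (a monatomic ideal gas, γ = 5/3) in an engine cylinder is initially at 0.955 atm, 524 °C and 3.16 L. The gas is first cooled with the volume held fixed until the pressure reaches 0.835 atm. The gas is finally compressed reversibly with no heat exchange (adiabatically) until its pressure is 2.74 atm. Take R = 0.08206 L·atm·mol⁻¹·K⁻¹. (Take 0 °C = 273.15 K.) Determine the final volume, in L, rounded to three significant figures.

V₃ ≈ 1.55 L

Convert: T₁ = 797.1 K.
V constant ⇒ P ∝ T: V₂ = V₁; T₂ = T₁·(P₂/P₁) = 697.0 K.
Adiabatic (γ = 5/3), T V^(γ−1) and P V^γ constant: T₃ = T₂·(P₃/P₂)^((γ−1)/γ) = 1121 K; V₃ = V₂·(P₂/P₃)^(1/γ) = 1.549 L.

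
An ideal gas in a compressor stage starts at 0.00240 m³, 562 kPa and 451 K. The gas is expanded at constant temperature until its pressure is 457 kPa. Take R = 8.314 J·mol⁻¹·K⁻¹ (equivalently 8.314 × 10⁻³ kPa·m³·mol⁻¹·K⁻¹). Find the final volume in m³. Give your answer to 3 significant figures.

V₂ ≈ 0.00295 m³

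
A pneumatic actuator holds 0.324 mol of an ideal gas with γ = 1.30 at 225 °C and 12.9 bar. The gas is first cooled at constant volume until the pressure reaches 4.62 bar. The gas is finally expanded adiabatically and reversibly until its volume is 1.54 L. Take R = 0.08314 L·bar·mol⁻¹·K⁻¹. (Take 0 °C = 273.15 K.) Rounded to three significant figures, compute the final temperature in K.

Convert: T₁ = 498.1 K.
From PV = nRT: V₁ = nRT₁/P₁ = 1.040 L.
Isochoric, so P/T is constant: V₂ = V₁; T₂ = T₁·(P₂/P₁) = 178.4 K.
Reversible adiabatic, γ = 1.30: T₃ = T₂·(V₂/V₃)^(γ−1) = 158.6 K; P₃ = P₂·(V₂/V₃)^γ = 2.774 bar.

T₃ ≈ 159 K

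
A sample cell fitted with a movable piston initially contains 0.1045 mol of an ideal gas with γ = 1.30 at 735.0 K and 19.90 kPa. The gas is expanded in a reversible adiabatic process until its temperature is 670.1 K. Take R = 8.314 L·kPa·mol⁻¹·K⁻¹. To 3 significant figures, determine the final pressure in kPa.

From PV = nRT: V₁ = nRT₁/P₁ = 32.09 L.
Adiabatic (γ = 1.30), T V^(γ−1) and P V^γ constant: P₂ = P₁·(T₂/T₁)^(γ/(γ−1)) = 13.33 kPa; V₂ = V₁·(T₁/T₂)^(1/(γ−1)) = 43.67 L.

P₂ ≈ 13.3 kPa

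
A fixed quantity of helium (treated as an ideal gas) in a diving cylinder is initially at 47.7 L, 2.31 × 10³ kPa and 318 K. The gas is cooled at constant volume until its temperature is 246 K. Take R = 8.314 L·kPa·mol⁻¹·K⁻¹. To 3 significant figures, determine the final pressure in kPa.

P₂ ≈ 1.79e+03 kPa

V constant ⇒ P ∝ T: V₂ = V₁; P₂ = P₁·(T₂/T₁) = 1787 kPa.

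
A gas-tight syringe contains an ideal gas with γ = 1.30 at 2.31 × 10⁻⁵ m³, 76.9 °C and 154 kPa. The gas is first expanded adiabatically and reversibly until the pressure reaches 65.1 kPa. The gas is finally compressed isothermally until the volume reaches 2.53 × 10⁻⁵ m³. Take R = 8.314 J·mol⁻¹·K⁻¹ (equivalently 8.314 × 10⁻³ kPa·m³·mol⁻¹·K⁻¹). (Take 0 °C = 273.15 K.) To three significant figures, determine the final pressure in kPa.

Convert: T₁ = 350.0 K.
Reversible adiabatic, γ = 1.30: T₂ = T₁·(P₂/P₁)^((γ−1)/γ) = 287.0 K; V₂ = V₁·(P₁/P₂)^(1/γ) = 4.480e-05 m³.
Isothermal, so P V is constant: T₃ = T₂; P₃ = P₂·(V₂/V₃) = 115.3 kPa.

P₃ ≈ 115 kPa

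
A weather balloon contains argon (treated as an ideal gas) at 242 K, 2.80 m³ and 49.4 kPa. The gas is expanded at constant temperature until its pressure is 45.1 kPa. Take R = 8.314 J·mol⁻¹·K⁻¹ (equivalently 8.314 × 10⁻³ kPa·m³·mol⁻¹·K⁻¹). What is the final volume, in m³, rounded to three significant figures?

Isothermal, so P V is constant: T₂ = T₁; V₂ = V₁·(P₁/P₂) = 3.067 m³.

V₂ ≈ 3.07 m³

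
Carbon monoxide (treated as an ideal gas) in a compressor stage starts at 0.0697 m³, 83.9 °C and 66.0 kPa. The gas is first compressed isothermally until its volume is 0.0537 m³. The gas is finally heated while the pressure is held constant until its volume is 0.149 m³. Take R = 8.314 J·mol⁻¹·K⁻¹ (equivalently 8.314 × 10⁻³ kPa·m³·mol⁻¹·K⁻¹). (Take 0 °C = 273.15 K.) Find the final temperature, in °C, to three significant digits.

T₃ ≈ 718 °C

Convert: T₁ = 357.0 K.
T constant ⇒ Boyle's law P V = const: T₂ = T₁; P₂ = P₁·(V₁/V₂) = 85.66 kPa.
Isobaric, so V/T is constant: P₃ = P₂; T₃ = T₂·(V₃/V₂) = 990.7 K.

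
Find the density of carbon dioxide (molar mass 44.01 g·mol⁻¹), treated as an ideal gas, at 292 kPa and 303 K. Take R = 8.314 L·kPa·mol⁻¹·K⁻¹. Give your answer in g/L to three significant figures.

ρ ≈ 5.10 g/L

ρ = PM/(RT) = (292 × 44.01) / (8.314 × 303.0)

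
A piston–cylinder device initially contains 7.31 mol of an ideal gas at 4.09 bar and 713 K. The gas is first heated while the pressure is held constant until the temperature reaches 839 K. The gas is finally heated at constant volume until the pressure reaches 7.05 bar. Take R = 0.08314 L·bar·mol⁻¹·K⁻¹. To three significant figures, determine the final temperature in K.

T₃ ≈ 1.45e+03 K

From PV = nRT: V₁ = nRT₁/P₁ = 105.9 L.
P constant ⇒ V ∝ T: P₂ = P₁; V₂ = V₁·(T₂/T₁) = 124.7 L.
Isochoric, so P/T is constant: V₃ = V₂; T₃ = T₂·(P₃/P₂) = 1446 K.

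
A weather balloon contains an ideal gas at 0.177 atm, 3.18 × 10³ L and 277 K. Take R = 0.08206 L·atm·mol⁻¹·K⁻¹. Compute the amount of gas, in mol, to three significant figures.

PV = nRT ⇒ n = PV/(RT) = (0.177 × 3.18e+03) / (0.08206 × 277)

n ≈ 24.8 mol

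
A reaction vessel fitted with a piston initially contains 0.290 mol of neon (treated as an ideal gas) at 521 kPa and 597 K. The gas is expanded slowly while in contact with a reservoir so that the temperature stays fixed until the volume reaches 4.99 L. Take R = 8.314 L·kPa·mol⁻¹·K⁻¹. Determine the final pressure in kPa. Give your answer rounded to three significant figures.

From PV = nRT: V₁ = nRT₁/P₁ = 2.763 L.
Isothermal, so P V is constant: T₂ = T₁; P₂ = P₁·(V₁/V₂) = 288.5 kPa.

P₂ ≈ 288 kPa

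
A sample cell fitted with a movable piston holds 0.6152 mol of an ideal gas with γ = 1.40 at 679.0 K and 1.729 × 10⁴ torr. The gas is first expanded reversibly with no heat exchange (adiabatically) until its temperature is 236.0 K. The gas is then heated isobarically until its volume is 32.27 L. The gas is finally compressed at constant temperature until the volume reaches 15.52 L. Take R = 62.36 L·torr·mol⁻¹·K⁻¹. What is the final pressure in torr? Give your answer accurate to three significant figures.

From PV = nRT: V₁ = nRT₁/P₁ = 1.507 L.
Adiabatic (γ = 1.40), T V^(γ−1) and P V^γ constant: P₂ = P₁·(T₂/T₁)^(γ/(γ−1)) = 428.0 torr; V₂ = V₁·(T₁/T₂)^(1/(γ−1)) = 21.15 L.
P constant ⇒ V ∝ T: P₃ = P₂; T₃ = T₂·(V₃/V₂) = 360.0 K.
Isothermal, so P V is constant: T₄ = T₃; P₄ = P₃·(V₃/V₄) = 889.9 torr.

P₄ ≈ 890 torr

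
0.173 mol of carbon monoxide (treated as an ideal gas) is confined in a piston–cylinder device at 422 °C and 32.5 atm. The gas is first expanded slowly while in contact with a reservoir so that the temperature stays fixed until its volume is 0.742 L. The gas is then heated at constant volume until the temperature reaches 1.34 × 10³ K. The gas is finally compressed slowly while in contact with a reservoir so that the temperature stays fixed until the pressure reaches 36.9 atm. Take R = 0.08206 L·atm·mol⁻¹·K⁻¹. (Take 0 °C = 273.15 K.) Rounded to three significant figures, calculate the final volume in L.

V₄ ≈ 0.516 L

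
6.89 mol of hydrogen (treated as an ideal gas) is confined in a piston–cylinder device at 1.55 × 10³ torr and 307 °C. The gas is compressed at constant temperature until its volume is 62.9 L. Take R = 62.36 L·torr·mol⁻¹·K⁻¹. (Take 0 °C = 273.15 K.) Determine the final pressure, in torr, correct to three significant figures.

Convert: T₁ = 580.1 K.
From PV = nRT: V₁ = nRT₁/P₁ = 160.8 L.
Isothermal, so P V is constant: T₂ = T₁; P₂ = P₁·(V₁/V₂) = 3963 torr.

P₂ ≈ 3.96e+03 torr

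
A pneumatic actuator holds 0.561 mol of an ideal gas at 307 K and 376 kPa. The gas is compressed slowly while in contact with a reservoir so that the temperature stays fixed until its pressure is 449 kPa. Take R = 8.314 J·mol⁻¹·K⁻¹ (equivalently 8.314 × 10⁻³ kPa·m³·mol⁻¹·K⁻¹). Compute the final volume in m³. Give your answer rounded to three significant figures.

V₂ ≈ 0.00319 m³

From PV = nRT: V₁ = nRT₁/P₁ = 0.003808 m³.
Isothermal, so P V is constant: T₂ = T₁; V₂ = V₁·(P₁/P₂) = 0.003189 m³.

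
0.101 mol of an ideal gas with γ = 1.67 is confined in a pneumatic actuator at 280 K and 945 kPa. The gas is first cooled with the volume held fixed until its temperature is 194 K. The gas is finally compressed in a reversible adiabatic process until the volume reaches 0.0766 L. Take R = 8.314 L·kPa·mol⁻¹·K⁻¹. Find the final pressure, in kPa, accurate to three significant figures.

From PV = nRT: V₁ = nRT₁/P₁ = 0.2488 L.
V constant ⇒ P ∝ T: V₂ = V₁; P₂ = P₁·(T₂/T₁) = 654.8 kPa.
Adiabatic (γ = 1.67), T V^(γ−1) and P V^γ constant: T₃ = T₂·(V₂/V₃)^(γ−1) = 427.2 K; P₃ = P₂·(V₂/V₃)^γ = 4683 kPa.

P₃ ≈ 4.68e+03 kPa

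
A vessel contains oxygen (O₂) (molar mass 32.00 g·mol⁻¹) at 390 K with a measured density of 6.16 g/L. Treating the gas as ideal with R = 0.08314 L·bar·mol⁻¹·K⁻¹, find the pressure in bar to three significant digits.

ρ = PM/(RT) ⇒ P = ρRT/M = (6.16 × 0.08314 × 390.0) / 32.00

P ≈ 6.24 bar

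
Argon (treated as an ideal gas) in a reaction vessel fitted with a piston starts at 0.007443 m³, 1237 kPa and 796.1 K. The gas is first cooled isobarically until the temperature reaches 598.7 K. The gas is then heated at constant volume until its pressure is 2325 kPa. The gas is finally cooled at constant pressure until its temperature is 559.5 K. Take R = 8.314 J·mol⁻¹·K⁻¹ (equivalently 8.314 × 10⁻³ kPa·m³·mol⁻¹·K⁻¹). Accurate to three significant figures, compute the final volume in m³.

Isobaric, so V/T is constant: P₂ = P₁; V₂ = V₁·(T₂/T₁) = 0.005597 m³.
V constant ⇒ P ∝ T: V₃ = V₂; T₃ = T₂·(P₃/P₂) = 1125 K.
Isobaric, so V/T is constant: P₄ = P₃; V₄ = V₃·(T₄/T₃) = 0.002783 m³.

V₄ ≈ 0.00278 m³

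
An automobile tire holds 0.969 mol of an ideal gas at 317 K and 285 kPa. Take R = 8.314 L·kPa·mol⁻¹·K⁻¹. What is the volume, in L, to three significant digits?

V ≈ 8.96 L

PV = nRT ⇒ V = nRT/P = (0.969 × 8.314 × 317) / 285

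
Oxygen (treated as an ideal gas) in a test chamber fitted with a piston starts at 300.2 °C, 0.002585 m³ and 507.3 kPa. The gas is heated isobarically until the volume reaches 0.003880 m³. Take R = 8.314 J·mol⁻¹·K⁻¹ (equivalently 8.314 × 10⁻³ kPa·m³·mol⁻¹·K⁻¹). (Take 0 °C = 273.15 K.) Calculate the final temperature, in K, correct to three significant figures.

T₂ ≈ 861 K

Convert: T₁ = 573.3 K.
P constant ⇒ V ∝ T: P₂ = P₁; T₂ = T₁·(V₂/V₁) = 860.6 K.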